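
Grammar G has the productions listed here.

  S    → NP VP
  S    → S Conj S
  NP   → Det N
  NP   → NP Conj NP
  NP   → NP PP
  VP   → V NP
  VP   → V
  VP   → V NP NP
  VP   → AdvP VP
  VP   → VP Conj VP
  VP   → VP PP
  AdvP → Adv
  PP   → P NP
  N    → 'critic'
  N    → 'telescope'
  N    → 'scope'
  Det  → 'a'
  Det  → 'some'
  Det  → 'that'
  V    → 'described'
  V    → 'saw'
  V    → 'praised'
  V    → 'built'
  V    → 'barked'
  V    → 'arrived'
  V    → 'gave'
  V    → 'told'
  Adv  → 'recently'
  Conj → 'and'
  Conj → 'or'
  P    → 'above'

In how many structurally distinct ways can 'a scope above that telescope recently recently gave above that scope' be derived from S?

3

Two of the 3 distinct bracketings:
[S [NP [NP [Det a] [N scope]] [PP [P above] [NP [Det that] [N telescope]]]] [VP [AdvP [Adv recently]] [VP [AdvP [Adv recently]] [VP [VP [V gave]] [PP [P above] [NP [Det that] [N scope]]]]]]]
[S [NP [NP [Det a] [N scope]] [PP [P above] [NP [Det that] [N telescope]]]] [VP [AdvP [Adv recently]] [VP [VP [AdvP [Adv recently]] [VP [V gave]]] [PP [P above] [NP [Det that] [N scope]]]]]]
The trees differ in how a recursive rule is bracketed over the same span.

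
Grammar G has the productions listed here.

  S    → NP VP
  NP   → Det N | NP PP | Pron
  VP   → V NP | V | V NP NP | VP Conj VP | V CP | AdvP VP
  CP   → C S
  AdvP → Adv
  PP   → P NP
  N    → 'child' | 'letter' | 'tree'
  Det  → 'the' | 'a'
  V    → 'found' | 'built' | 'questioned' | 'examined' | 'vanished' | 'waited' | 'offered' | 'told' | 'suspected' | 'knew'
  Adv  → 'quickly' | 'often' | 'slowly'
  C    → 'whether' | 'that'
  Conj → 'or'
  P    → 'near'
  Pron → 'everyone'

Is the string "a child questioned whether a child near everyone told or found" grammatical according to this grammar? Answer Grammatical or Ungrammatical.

[S [NP [Det a] [N child]] [VP [VP [V questioned] [CP [C whether] [S [NP [NP [Det a] [N child]] [PP [P near] [NP [Pron everyone]]]] [VP [V told]]]]] [Conj or] [VP [V found]]]]
Every word is introduced by a lexical rule and the phrasal rules combine the resulting categories into a single S.

Grammatical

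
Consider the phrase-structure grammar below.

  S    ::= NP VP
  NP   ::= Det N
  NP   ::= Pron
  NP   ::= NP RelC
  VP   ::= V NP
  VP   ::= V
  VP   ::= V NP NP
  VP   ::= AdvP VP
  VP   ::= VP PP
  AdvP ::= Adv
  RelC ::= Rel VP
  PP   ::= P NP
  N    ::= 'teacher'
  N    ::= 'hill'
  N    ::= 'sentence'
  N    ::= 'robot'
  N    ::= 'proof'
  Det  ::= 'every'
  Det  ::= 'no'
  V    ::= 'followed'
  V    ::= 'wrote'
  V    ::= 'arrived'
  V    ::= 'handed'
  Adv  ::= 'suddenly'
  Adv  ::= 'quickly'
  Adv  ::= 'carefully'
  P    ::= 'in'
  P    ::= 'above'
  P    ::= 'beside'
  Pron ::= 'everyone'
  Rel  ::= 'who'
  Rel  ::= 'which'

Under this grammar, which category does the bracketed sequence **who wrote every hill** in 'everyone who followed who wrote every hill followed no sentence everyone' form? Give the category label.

S
  NP
    NP
      NP
        Pron: everyone
      RelC
        Rel: who
        VP
          V: followed
    RelC
      Rel: who
      VP
        V: wrote
        NP
          Det: every
          N: hill
  VP
    V: followed
    NP
      Det: no
      N: sentence
    NP
      Pron: everyone
The span 'who wrote every hill' is the RelC node built by RelC → Rel VP.

RelC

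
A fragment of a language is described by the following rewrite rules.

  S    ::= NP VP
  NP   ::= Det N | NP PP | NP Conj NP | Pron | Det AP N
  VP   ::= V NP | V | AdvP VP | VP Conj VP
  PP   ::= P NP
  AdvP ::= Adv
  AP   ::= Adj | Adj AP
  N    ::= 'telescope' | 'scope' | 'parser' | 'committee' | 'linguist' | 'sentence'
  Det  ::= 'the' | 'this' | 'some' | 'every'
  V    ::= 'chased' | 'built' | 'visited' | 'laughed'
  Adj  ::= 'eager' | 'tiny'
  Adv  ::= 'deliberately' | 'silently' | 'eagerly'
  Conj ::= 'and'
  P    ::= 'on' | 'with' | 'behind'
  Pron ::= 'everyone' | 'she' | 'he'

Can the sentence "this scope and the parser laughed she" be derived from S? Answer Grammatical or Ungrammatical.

S
  NP
    NP
      Det: this
      N: scope
    Conj: and
    NP
      Det: the
      N: parser
  VP
    V: laughed
    NP
      Pron: she
Each bracket corresponds to one application of a listed rule, so the string is derivable from S.

Grammatical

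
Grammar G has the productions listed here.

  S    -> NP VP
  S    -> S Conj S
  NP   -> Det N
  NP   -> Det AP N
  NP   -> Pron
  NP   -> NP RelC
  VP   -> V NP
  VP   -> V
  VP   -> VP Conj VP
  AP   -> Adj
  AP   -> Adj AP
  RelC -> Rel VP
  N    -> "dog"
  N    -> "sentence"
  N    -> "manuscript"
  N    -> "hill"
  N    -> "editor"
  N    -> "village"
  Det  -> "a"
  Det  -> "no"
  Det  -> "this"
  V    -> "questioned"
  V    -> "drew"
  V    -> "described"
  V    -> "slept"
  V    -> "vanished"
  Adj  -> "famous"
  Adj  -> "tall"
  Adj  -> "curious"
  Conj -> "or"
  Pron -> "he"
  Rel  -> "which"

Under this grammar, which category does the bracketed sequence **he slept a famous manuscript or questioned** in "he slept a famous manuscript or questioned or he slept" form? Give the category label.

S
  S
    NP
      Pron: he
    VP
      VP
        V: slept
        NP
          Det: a
          AP
            Adj: famous
          N: manuscript
      Conj: or
      VP
        V: questioned
  Conj: or
  S
    NP
      Pron: he
    VP
      V: slept
The span 'he slept a famous manuscript or questioned' is the S node built by S → NP VP.

S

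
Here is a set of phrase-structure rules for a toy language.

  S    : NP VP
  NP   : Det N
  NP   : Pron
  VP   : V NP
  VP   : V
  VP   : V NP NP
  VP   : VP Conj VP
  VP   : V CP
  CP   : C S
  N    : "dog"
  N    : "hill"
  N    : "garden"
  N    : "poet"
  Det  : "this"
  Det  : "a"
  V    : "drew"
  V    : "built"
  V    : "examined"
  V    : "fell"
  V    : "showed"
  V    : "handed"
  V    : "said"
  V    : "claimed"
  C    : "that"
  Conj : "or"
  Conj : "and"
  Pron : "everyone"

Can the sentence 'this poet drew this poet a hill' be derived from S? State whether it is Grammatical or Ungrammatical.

[S [NP [Det this] [N poet]] [VP [V drew] [NP [Det this] [N poet]] [NP [Det a] [N hill]]]]
Each bracket corresponds to one application of a listed rule, so the string is derivable from S.

Grammatical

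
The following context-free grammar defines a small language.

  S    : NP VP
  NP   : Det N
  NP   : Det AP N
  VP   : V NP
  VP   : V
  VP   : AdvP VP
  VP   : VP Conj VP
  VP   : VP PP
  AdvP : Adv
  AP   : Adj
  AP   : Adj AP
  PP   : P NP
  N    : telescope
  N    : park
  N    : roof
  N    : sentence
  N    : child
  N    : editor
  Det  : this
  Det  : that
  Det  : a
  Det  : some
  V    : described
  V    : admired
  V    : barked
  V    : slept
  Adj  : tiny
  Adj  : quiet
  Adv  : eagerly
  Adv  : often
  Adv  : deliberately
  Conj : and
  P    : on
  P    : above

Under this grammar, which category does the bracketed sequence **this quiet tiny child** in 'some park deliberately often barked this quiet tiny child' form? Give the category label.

NP

[S [NP [Det some] [N park]] [VP [AdvP [Adv deliberately]] [VP [AdvP [Adv often]] [VP [V barked] [NP [Det this] [AP [Adj quiet] [AP [Adj tiny]]] [N child]]]]]]
The span 'this quiet tiny child' is the NP node built by NP → Det AP N.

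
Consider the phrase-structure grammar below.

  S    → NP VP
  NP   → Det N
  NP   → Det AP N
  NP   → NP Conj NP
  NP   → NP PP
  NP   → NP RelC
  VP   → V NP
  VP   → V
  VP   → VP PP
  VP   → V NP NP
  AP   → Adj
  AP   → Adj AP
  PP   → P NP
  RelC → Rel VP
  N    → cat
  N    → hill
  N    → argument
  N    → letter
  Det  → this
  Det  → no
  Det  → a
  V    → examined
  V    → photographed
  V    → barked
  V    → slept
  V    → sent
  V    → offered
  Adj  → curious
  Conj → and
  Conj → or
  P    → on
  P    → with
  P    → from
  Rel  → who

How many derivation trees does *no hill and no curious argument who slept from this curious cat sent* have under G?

5

Two of the 5 distinct bracketings:
[S [NP [NP [Det no] [N hill]] [Conj and] [NP [NP [NP [Det no] [AP [Adj curious]] [N argument]] [RelC [Rel who] [VP [V slept]]]] [PP [P from] [NP [Det this] [AP [Adj curious]] [N cat]]]]] [VP [V sent]]]
[S [NP [NP [Det no] [N hill]] [Conj and] [NP [NP [Det no] [AP [Adj curious]] [N argument]] [RelC [Rel who] [VP [VP [V slept]] [PP [P from] [NP [Det this] [AP [Adj curious]] [N cat]]]]]]] [VP [V sent]]]
The difference turns on whether NP → NP PP is used at the relevant span, versus an alternative expansion of NP.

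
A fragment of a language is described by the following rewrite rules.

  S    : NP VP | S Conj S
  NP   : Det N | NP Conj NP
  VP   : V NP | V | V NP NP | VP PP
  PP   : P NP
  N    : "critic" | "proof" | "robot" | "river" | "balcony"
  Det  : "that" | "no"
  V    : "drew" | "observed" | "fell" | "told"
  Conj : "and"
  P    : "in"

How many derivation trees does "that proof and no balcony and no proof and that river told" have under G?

Two of the 5 distinct bracketings:
[S [NP [NP [Det that] [N proof]] [Conj and] [NP [NP [Det no] [N balcony]] [Conj and] [NP [NP [Det no] [N proof]] [Conj and] [NP [Det that] [N river]]]]] [VP [V told]]]
[S [NP [NP [Det that] [N proof]] [Conj and] [NP [NP [NP [Det no] [N balcony]] [Conj and] [NP [Det no] [N proof]]] [Conj and] [NP [Det that] [N river]]]] [VP [V told]]]
The trees differ in how a recursive rule is bracketed over the same span.

5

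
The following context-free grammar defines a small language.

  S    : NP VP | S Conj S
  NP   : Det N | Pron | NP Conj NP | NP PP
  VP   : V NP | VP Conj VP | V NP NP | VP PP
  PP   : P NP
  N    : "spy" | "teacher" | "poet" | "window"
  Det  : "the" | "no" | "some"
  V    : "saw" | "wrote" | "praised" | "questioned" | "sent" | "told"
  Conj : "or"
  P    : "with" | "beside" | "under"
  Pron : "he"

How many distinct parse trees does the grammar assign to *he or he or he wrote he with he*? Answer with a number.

Two of the 4 distinct bracketings:
[S [NP [NP [Pron he]] [Conj or] [NP [NP [Pron he]] [Conj or] [NP [Pron he]]]] [VP [V wrote] [NP [NP [Pron he]] [PP [P with] [NP [Pron he]]]]]]
[S [NP [NP [Pron he]] [Conj or] [NP [NP [Pron he]] [Conj or] [NP [Pron he]]]] [VP [VP [V wrote] [NP [Pron he]]] [PP [P with] [NP [Pron he]]]]]
The difference turns on whether NP → NP PP is used at the relevant span, versus an alternative expansion of NP.

4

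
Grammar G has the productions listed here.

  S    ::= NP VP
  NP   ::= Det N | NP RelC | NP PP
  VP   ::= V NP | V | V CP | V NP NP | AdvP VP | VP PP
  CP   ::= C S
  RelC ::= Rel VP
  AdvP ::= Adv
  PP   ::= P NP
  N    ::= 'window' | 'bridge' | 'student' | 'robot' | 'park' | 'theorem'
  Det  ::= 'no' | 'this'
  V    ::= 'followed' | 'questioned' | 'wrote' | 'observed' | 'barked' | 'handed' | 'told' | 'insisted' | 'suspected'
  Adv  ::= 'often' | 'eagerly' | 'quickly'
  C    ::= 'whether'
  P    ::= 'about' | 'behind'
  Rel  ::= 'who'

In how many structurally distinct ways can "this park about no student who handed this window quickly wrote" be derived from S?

The two bracketings:
[S [NP [NP [NP [Det this] [N park]] [PP [P about] [NP [Det no] [N student]]]] [RelC [Rel who] [VP [V handed] [NP [Det this] [N window]]]]] [VP [AdvP [Adv quickly]] [VP [V wrote]]]]
[S [NP [NP [Det this] [N park]] [PP [P about] [NP [NP [Det no] [N student]] [RelC [Rel who] [VP [V handed] [NP [Det this] [N window]]]]]]] [VP [AdvP [Adv quickly]] [VP [V wrote]]]]
The trees differ in how a recursive rule is bracketed over the same span.

2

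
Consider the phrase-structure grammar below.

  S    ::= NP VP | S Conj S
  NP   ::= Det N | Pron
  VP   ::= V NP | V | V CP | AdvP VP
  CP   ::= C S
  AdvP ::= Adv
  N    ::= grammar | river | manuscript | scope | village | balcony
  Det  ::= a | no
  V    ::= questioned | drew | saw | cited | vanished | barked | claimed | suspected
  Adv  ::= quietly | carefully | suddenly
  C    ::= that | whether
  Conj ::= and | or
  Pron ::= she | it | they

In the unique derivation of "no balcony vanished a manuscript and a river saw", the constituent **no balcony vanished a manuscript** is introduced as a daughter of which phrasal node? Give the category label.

S

S
  S
    NP
      Det: no
      N: balcony
    VP
      V: vanished
      NP
        Det: a
        N: manuscript
  Conj: and
  S
    NP
      Det: a
      N: river
    VP
      V: saw
The span 'no balcony vanished a manuscript' is the S node built by S → NP VP.
Its mother is the S built by S → S Conj S.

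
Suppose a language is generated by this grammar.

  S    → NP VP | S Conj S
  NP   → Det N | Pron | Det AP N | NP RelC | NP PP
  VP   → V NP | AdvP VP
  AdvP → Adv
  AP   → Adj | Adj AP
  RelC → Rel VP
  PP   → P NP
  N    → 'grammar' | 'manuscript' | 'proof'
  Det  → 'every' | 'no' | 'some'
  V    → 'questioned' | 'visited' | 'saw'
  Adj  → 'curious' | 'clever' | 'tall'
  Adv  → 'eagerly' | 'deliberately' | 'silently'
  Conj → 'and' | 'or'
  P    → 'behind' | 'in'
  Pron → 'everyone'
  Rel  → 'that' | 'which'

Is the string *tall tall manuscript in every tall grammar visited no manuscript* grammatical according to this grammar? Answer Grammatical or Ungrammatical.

Ungrammatical

For S → NP VP, no prefix of the string parses as an NP. The alternative S rule S → S Conj S likewise has no satisfying split.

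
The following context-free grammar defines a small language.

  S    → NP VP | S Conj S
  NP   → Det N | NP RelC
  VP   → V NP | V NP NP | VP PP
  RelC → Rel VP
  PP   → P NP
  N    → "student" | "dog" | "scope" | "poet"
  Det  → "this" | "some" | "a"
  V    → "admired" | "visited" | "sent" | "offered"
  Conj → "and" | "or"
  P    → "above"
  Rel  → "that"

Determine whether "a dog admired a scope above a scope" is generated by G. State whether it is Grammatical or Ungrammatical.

[S [NP [Det a] [N dog]] [VP [VP [V admired] [NP [Det a] [N scope]]] [PP [P above] [NP [Det a] [N scope]]]]]
Each bracket corresponds to one application of a listed rule, so the string is derivable from S.

Grammatical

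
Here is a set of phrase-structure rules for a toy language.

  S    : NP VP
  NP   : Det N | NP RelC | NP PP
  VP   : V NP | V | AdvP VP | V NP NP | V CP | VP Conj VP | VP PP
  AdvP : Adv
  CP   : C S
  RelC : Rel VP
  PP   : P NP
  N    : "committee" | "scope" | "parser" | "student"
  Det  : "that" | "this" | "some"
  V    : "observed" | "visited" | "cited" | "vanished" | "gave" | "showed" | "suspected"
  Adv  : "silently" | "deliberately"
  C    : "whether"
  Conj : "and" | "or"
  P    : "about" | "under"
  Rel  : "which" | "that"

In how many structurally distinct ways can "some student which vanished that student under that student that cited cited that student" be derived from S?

7

Two of the 7 distinct bracketings:
[S [NP [NP [Det some] [N student]] [RelC [Rel which] [VP [V vanished] [NP [NP [NP [Det that] [N student]] [PP [P under] [NP [Det that] [N student]]]] [RelC [Rel that] [VP [V cited]]]]]]] [VP [V cited] [NP [Det that] [N student]]]]
[S [NP [NP [Det some] [N student]] [RelC [Rel which] [VP [V vanished] [NP [NP [Det that] [N student]] [PP [P under] [NP [NP [Det that] [N student]] [RelC [Rel that] [VP [V cited]]]]]]]]] [VP [V cited] [NP [Det that] [N student]]]]
The trees differ in how a recursive rule is bracketed over the same span.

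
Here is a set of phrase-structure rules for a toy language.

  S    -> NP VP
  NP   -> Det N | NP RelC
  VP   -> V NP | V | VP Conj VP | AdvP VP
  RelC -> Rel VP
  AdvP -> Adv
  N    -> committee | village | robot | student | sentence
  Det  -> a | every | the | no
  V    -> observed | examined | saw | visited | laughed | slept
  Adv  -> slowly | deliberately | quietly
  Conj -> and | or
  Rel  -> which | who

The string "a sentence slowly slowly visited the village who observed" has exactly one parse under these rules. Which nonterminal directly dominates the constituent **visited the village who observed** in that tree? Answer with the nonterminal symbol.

VP

[S [NP [Det a] [N sentence]] [VP [AdvP [Adv slowly]] [VP [AdvP [Adv slowly]] [VP [V visited] [NP [NP [Det the] [N village]] [RelC [Rel who] [VP [V observed]]]]]]]]
The span 'visited the village who observed' is the VP node built by VP → V NP.
Its mother is the VP built by VP → AdvP VP.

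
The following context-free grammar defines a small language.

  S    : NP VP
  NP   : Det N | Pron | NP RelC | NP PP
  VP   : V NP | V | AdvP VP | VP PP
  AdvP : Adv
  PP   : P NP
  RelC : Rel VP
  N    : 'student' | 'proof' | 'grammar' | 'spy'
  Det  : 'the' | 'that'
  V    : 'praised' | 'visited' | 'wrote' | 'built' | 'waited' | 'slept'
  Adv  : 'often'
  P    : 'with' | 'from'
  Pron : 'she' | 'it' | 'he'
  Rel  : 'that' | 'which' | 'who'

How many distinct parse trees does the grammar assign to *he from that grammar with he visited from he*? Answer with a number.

2

The two bracketings:
[S [NP [NP [Pron he]] [PP [P from] [NP [NP [Det that] [N grammar]] [PP [P with] [NP [Pron he]]]]]] [VP [VP [V visited]] [PP [P from] [NP [Pron he]]]]]
[S [NP [NP [NP [Pron he]] [PP [P from] [NP [Det that] [N grammar]]]] [PP [P with] [NP [Pron he]]]] [VP [VP [V visited]] [PP [P from] [NP [Pron he]]]]]
The trees differ in how a recursive rule is bracketed over the same span.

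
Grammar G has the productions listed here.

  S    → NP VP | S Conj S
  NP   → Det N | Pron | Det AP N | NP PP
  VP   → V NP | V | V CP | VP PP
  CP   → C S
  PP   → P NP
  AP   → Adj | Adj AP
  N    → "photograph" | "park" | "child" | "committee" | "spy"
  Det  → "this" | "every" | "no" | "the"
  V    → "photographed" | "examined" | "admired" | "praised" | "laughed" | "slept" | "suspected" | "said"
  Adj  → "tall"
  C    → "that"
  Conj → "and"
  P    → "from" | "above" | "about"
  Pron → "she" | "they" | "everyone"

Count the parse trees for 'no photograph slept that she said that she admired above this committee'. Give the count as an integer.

Two of the 3 distinct bracketings:
[S [NP [Det no] [N photograph]] [VP [V slept] [CP [C that] [S [NP [Pron she]] [VP [V said] [CP [C that] [S [NP [Pron she]] [VP [VP [V admired]] [PP [P above] [NP [Det this] [N committee]]]]]]]]]]]
[S [NP [Det no] [N photograph]] [VP [V slept] [CP [C that] [S [NP [Pron she]] [VP [VP [V said] [CP [C that] [S [NP [Pron she]] [VP [V admired]]]]] [PP [P above] [NP [Det this] [N committee]]]]]]]]
The trees differ in how a recursive rule is bracketed over the same span.

3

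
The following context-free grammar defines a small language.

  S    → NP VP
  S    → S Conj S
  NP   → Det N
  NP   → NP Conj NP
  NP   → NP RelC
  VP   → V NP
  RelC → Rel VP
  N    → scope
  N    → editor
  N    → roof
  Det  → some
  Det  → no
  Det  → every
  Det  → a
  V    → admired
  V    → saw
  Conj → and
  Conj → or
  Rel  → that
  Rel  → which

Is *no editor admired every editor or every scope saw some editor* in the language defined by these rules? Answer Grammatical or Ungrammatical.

Grammatical

S
  S
    NP
      Det: no
      N: editor
    VP
      V: admired
      NP
        Det: every
        N: editor
  Conj: or
  S
    NP
      Det: every
      N: scope
    VP
      V: saw
      NP
        Det: some
        N: editor
Every word is introduced by a lexical rule and the phrasal rules combine the resulting categories into a single S.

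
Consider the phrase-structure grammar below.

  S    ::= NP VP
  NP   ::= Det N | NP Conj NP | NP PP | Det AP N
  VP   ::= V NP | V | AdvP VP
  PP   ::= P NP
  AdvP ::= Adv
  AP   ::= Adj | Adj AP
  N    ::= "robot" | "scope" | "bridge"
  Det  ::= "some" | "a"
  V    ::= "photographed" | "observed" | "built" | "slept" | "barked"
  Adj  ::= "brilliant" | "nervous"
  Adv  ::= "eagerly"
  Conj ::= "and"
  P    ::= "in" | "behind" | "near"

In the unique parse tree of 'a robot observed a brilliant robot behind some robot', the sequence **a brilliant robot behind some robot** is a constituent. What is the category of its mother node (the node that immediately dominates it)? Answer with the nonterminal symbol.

[S [NP [Det a] [N robot]] [VP [V observed] [NP [NP [Det a] [AP [Adj brilliant]] [N robot]] [PP [P behind] [NP [Det some] [N robot]]]]]]
The span 'a brilliant robot behind some robot' is the NP node built by NP → NP PP.
Its mother is the VP built by VP → V NP.

VP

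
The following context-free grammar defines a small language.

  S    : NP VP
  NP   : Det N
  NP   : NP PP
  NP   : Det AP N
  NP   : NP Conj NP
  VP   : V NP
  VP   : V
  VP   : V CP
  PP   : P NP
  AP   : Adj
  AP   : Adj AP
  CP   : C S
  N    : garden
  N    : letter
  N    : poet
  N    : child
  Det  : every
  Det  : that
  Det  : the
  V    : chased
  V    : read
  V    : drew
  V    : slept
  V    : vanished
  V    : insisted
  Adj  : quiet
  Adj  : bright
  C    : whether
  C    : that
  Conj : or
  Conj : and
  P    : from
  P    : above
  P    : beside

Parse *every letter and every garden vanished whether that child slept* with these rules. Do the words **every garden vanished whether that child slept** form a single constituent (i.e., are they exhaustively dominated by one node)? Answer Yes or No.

[S [NP [NP [Det every] [N letter]] [Conj and] [NP [Det every] [N garden]]] [VP [V vanished] [CP [C whether] [S [NP [Det that] [N child]] [VP [V slept]]]]]]
The smallest constituent containing 'every garden vanished whether that child slept' is the S spanning 'every letter and every garden vanished whether that child slept'; no single node in the tree dominates exactly the given words.

No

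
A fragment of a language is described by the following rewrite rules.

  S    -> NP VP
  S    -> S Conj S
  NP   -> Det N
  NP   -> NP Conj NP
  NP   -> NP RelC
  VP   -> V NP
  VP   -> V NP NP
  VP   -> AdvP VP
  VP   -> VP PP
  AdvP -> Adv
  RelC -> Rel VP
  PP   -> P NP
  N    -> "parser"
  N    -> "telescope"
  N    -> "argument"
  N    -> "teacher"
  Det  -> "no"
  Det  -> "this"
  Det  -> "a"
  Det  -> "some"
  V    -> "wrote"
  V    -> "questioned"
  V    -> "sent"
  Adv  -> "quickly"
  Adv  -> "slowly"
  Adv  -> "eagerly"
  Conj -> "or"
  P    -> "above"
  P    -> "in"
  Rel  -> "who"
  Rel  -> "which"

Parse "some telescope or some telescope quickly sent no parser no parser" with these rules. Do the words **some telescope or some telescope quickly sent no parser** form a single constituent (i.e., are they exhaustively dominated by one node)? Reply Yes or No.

No

[S [NP [NP [Det some] [N telescope]] [Conj or] [NP [Det some] [N telescope]]] [VP [AdvP [Adv quickly]] [VP [V sent] [NP [Det no] [N parser]] [NP [Det no] [N parser]]]]]
The smallest constituent containing 'some telescope or some telescope quickly sent no parser' is the S spanning 'some telescope or some telescope quickly sent no parser no parser'; no single node in the tree dominates exactly the given words.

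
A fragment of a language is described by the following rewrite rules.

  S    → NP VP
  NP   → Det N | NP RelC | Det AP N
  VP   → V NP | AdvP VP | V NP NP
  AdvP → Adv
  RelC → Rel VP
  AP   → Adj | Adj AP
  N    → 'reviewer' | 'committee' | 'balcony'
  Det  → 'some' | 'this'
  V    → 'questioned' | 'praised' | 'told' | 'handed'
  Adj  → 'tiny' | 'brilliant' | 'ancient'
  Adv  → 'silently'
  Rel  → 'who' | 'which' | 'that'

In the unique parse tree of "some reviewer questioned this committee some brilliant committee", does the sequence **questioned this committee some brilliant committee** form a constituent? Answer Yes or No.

[S [NP [Det some] [N reviewer]] [VP [V questioned] [NP [Det this] [N committee]] [NP [Det some] [AP [Adj brilliant]] [N committee]]]]
The words 'questioned this committee some brilliant committee' are exhaustively dominated by a single VP node (built by VP → V NP NP), so they form a constituent.

Yes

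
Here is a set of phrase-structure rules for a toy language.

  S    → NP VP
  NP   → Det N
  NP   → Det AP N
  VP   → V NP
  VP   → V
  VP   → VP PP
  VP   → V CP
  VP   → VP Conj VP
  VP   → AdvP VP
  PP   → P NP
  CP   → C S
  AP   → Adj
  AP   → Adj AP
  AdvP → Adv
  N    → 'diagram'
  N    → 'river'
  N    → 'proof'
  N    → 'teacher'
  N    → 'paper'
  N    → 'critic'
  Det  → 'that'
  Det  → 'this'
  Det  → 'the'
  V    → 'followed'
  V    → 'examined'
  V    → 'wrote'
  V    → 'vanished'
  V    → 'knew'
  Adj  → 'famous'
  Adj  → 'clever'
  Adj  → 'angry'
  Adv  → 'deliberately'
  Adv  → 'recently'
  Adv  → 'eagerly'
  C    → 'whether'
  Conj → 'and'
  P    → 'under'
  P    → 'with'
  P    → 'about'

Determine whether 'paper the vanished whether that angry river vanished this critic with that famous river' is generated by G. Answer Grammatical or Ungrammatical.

Ungrammatical

An N word can never sit immediately before a Det word in any string this grammar generates, so the substring 'paper the' rules out a derivation.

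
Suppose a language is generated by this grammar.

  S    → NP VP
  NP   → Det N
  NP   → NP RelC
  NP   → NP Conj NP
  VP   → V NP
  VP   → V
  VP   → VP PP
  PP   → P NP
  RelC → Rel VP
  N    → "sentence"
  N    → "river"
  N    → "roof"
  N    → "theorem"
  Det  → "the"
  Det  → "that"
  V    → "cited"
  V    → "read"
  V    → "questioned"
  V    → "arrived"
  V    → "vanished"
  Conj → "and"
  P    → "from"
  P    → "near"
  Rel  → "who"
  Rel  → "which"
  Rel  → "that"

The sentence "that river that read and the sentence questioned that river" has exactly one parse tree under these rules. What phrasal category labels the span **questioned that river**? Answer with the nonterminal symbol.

[S [NP [NP [NP [Det that] [N river]] [RelC [Rel that] [VP [V read]]]] [Conj and] [NP [Det the] [N sentence]]] [VP [V questioned] [NP [Det that] [N river]]]]
The span 'questioned that river' is the VP node built by VP → V NP.

VP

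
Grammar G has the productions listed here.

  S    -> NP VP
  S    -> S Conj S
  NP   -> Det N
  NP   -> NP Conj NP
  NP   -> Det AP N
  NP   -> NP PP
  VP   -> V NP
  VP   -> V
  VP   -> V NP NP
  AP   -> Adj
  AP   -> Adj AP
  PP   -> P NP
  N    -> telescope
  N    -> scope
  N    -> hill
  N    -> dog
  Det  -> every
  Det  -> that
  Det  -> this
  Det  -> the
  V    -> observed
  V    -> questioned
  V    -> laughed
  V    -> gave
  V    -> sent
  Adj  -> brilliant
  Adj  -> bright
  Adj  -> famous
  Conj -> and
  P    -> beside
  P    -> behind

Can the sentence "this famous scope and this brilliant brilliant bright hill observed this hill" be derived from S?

Grammatical

S
  NP
    NP
      Det: this
      AP
        Adj: famous
      N: scope
    Conj: and
    NP
      Det: this
      AP
        Adj: brilliant
        AP
          Adj: brilliant
          AP
            Adj: bright
      N: hill
  VP
    V: observed
    NP
      Det: this
      N: hill
Every word is introduced by a lexical rule and the phrasal rules combine the resulting categories into a single S.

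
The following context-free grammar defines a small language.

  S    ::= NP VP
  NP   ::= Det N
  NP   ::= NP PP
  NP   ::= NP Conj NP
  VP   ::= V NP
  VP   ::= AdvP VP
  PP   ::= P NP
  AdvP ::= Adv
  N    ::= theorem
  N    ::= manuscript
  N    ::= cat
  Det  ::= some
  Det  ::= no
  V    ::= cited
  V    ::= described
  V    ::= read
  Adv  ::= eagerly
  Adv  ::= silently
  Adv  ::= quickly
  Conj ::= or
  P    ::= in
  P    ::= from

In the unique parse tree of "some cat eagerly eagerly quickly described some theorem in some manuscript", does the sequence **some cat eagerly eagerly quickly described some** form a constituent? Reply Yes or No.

[S [NP [Det some] [N cat]] [VP [AdvP [Adv eagerly]] [VP [AdvP [Adv eagerly]] [VP [AdvP [Adv quickly]] [VP [V described] [NP [NP [Det some] [N theorem]] [PP [P in] [NP [Det some] [N manuscript]]]]]]]]]
The smallest constituent containing 'some cat eagerly eagerly quickly described some' is the S spanning 'some cat eagerly eagerly quickly described some theorem in some manuscript'; no single node in the tree dominates exactly the given words.

No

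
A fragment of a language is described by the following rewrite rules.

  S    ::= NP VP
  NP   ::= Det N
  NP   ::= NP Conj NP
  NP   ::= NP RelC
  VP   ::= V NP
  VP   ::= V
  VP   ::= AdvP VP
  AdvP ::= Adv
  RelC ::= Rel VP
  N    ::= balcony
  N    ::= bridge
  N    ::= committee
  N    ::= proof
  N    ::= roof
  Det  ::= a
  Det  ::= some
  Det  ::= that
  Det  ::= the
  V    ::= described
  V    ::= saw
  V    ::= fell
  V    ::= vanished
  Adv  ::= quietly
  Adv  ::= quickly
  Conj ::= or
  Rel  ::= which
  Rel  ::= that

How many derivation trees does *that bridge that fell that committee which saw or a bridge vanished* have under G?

Two of the 3 distinct bracketings:
[S [NP [NP [NP [Det that] [N bridge]] [RelC [Rel that] [VP [V fell] [NP [NP [Det that] [N committee]] [RelC [Rel which] [VP [V saw]]]]]]] [Conj or] [NP [Det a] [N bridge]]] [VP [V vanished]]]
[S [NP [NP [NP [NP [Det that] [N bridge]] [RelC [Rel that] [VP [V fell] [NP [Det that] [N committee]]]]] [RelC [Rel which] [VP [V saw]]]] [Conj or] [NP [Det a] [N bridge]]] [VP [V vanished]]]
The trees differ in how a recursive rule is bracketed over the same span.

3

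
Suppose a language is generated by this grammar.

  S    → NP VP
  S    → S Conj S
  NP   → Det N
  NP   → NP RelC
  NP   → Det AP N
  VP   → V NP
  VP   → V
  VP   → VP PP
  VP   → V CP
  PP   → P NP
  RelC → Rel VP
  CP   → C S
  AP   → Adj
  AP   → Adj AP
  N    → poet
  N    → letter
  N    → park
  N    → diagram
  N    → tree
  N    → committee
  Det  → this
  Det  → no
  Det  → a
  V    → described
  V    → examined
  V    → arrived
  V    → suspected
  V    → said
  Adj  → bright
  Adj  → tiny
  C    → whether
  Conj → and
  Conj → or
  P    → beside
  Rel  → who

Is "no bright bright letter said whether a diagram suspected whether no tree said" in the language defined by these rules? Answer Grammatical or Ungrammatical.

S
  NP
    Det: no
    AP
      Adj: bright
      AP
        Adj: bright
    N: letter
  VP
    V: said
    CP
      C: whether
      S
        NP
          Det: a
          N: diagram
        VP
          V: suspected
          CP
            C: whether
            S
              NP
                Det: no
                N: tree
              VP
                V: said
The bracketing above is licensed at every node by one of the given productions, with S at the root.

Grammatical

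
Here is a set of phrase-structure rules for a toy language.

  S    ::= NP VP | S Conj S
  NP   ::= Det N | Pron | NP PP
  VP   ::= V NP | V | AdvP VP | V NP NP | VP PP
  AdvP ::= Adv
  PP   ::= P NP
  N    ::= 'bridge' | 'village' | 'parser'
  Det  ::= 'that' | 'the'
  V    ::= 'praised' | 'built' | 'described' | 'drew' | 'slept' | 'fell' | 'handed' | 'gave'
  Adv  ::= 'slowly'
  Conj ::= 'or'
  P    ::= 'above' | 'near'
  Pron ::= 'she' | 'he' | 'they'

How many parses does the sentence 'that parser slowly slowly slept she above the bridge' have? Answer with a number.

4

Two of the 4 distinct bracketings:
[S [NP [Det that] [N parser]] [VP [AdvP [Adv slowly]] [VP [AdvP [Adv slowly]] [VP [V slept] [NP [NP [Pron she]] [PP [P above] [NP [Det the] [N bridge]]]]]]]]
[S [NP [Det that] [N parser]] [VP [AdvP [Adv slowly]] [VP [AdvP [Adv slowly]] [VP [VP [V slept] [NP [Pron she]]] [PP [P above] [NP [Det the] [N bridge]]]]]]]
The difference turns on whether NP → NP PP is used at the relevant span, versus an alternative expansion of NP.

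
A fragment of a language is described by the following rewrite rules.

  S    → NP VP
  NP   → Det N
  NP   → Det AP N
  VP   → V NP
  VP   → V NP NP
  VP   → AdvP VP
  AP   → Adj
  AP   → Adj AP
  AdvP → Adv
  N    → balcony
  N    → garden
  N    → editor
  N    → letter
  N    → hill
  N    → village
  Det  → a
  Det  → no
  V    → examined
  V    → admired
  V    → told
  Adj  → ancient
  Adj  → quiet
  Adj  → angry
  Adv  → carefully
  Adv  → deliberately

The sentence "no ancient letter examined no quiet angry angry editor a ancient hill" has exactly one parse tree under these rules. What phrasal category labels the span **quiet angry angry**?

AP

S
  NP
    Det: no
    AP
      Adj: ancient
    N: letter
  VP
    V: examined
    NP
      Det: no
      AP
        Adj: quiet
        AP
          Adj: angry
          AP
            Adj: angry
      N: editor
    NP
      Det: a
      AP
        Adj: ancient
      N: hill
The span 'quiet angry angry' is the AP node built by AP → Adj AP.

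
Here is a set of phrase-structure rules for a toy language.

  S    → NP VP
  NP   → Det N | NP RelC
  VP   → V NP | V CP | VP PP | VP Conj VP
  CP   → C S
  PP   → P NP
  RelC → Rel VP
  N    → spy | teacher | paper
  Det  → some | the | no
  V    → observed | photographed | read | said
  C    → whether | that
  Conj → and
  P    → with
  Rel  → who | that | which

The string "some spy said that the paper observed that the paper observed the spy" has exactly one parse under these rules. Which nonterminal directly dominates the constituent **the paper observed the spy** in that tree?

CP

S
  NP
    Det: some
    N: spy
  VP
    V: said
    CP
      C: that
      S
        NP
          Det: the
          N: paper
        VP
          V: observed
          CP
            C: that
            S
              NP
                Det: the
                N: paper
              VP
                V: observed
                NP
                  Det: the
                  N: spy
The span 'the paper observed the spy' is the S node built by S → NP VP.
Its mother is the CP built by CP → C S.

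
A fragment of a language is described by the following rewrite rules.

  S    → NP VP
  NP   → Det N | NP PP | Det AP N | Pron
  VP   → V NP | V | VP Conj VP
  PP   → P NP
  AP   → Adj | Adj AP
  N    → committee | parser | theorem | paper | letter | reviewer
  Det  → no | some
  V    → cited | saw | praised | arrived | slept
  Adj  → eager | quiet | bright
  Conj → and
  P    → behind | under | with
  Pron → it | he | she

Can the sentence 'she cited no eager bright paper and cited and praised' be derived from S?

[S [NP [Pron she]] [VP [VP [V cited] [NP [Det no] [AP [Adj eager] [AP [Adj bright]]] [N paper]]] [Conj and] [VP [VP [V cited]] [Conj and] [VP [V praised]]]]]
Every word is introduced by a lexical rule and the phrasal rules combine the resulting categories into a single S.

Grammatical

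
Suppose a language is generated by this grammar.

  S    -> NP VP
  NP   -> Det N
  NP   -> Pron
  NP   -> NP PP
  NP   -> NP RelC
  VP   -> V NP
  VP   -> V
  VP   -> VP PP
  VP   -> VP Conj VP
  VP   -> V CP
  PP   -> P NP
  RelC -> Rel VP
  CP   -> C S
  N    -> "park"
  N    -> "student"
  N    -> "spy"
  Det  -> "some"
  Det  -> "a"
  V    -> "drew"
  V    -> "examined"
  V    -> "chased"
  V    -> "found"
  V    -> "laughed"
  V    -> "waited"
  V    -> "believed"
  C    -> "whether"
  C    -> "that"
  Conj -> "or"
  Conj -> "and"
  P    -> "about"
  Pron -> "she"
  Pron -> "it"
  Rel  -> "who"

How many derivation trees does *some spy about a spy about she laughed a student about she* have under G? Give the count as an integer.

4

Two of the 4 distinct bracketings:
[S [NP [NP [Det some] [N spy]] [PP [P about] [NP [NP [Det a] [N spy]] [PP [P about] [NP [Pron she]]]]]] [VP [V laughed] [NP [NP [Det a] [N student]] [PP [P about] [NP [Pron she]]]]]]
[S [NP [NP [Det some] [N spy]] [PP [P about] [NP [NP [Det a] [N spy]] [PP [P about] [NP [Pron she]]]]]] [VP [VP [V laughed] [NP [Det a] [N student]]] [PP [P about] [NP [Pron she]]]]]
The difference turns on whether VP → VP PP is used at the relevant span, versus an alternative expansion of VP.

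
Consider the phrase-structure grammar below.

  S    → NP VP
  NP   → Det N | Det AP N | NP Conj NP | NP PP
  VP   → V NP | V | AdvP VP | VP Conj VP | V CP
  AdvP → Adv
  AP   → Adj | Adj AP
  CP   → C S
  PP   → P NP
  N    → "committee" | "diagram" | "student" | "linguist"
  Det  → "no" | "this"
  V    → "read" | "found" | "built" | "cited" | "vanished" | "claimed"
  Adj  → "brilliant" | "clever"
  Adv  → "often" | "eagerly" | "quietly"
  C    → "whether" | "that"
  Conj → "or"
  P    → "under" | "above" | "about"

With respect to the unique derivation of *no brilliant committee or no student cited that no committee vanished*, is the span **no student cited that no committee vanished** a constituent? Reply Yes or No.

[S [NP [NP [Det no] [AP [Adj brilliant]] [N committee]] [Conj or] [NP [Det no] [N student]]] [VP [V cited] [CP [C that] [S [NP [Det no] [N committee]] [VP [V vanished]]]]]]
The smallest constituent containing 'no student cited that no committee vanished' is the S spanning 'no brilliant committee or no student cited that no committee vanished'; no single node in the tree dominates exactly the given words.

No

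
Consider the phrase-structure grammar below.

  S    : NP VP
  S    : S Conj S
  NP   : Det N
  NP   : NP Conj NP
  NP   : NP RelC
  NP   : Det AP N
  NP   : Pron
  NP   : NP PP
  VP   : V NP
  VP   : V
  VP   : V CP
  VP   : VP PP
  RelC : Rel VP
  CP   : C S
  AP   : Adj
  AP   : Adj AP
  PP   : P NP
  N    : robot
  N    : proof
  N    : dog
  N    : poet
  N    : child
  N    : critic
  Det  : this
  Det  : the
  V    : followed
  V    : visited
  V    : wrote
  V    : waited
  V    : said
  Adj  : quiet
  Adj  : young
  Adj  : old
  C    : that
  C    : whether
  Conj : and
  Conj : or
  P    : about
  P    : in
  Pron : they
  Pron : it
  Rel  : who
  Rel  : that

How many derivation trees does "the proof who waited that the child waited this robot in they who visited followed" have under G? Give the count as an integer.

9

Two of the 9 distinct bracketings:
[S [NP [NP [Det the] [N proof]] [RelC [Rel who] [VP [V waited] [CP [C that] [S [NP [Det the] [N child]] [VP [V waited] [NP [NP [NP [Det this] [N robot]] [PP [P in] [NP [Pron they]]]] [RelC [Rel who] [VP [V visited]]]]]]]]]] [VP [V followed]]]
[S [NP [NP [Det the] [N proof]] [RelC [Rel who] [VP [V waited] [CP [C that] [S [NP [Det the] [N child]] [VP [V waited] [NP [NP [Det this] [N robot]] [PP [P in] [NP [NP [Pron they]] [RelC [Rel who] [VP [V visited]]]]]]]]]]]] [VP [V followed]]]
The trees differ in how a recursive rule is bracketed over the same span.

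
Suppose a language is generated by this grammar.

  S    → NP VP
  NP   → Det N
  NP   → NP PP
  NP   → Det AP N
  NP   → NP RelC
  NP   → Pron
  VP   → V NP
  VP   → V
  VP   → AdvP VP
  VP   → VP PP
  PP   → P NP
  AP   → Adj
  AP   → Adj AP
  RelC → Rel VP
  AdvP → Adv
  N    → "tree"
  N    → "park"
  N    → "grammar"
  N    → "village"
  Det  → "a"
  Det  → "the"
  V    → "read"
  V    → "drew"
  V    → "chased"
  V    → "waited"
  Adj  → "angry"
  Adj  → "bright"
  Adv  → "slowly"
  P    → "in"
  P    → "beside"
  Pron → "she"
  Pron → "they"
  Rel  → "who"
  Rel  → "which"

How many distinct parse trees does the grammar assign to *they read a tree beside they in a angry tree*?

5

Two of the 5 distinct bracketings:
[S [NP [Pron they]] [VP [V read] [NP [NP [Det a] [N tree]] [PP [P beside] [NP [NP [Pron they]] [PP [P in] [NP [Det a] [AP [Adj angry]] [N tree]]]]]]]]
[S [NP [Pron they]] [VP [V read] [NP [NP [NP [Det a] [N tree]] [PP [P beside] [NP [Pron they]]]] [PP [P in] [NP [Det a] [AP [Adj angry]] [N tree]]]]]]
The trees differ in how a recursive rule is bracketed over the same span.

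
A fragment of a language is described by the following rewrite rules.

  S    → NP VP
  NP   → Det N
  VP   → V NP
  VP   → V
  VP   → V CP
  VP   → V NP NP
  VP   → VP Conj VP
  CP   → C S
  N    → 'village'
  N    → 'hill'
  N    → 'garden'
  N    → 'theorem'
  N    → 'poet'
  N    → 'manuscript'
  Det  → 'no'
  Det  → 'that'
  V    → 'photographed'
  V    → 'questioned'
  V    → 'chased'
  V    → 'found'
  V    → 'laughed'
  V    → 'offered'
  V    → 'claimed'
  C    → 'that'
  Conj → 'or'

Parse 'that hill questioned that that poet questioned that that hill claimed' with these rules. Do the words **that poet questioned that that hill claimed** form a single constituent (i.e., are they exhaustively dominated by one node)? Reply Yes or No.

Yes

[S [NP [Det that] [N hill]] [VP [V questioned] [CP [C that] [S [NP [Det that] [N poet]] [VP [V questioned] [CP [C that] [S [NP [Det that] [N hill]] [VP [V claimed]]]]]]]]]
The words 'that poet questioned that that hill claimed' are exhaustively dominated by a single S node (built by S → NP VP), so they form a constituent.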